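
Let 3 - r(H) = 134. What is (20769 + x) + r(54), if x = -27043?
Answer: -6405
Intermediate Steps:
r(H) = -131 (r(H) = 3 - 1*134 = 3 - 134 = -131)
(20769 + x) + r(54) = (20769 - 27043) - 131 = -6274 - 131 = -6405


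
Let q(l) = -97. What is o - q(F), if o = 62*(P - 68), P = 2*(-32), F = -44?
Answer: -8087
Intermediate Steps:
P = -64
o = -8184 (o = 62*(-64 - 68) = 62*(-132) = -8184)
o - q(F) = -8184 - 1*(-97) = -8184 + 97 = -8087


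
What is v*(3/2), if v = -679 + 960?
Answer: 843/2 ≈ 421.50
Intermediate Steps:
v = 281
v*(3/2) = 281*(3/2) = 843/2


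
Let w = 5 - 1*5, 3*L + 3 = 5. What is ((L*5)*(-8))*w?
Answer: 0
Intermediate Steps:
L = 2/3 (L = -1 + (1/3)*5 = -1 + 5/3 = 2/3 ≈ 0.66667)
w = 0 (w = 5 - 5 = 0)
((L*5)*(-8))*w = (((2/3)*5)*(-8))*0 = ((10/3)*(-8))*0 = -80/3*0 = 0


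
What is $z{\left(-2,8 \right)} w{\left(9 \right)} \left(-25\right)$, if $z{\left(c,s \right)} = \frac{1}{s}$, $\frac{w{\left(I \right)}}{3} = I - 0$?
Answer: $- \frac{675}{8} \approx -84.375$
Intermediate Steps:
$w{\left(I \right)} = 3 I$ ($w{\left(I \right)} = 3 \left(I - 0\right) = 3 \left(I + 0\right) = 3 I$)
$z{\left(-2,8 \right)} w{\left(9 \right)} \left(-25\right) = \frac{3 \cdot 9}{8} \left(-25\right) = \frac{1}{8} \cdot 27 \left(-25\right) = \frac{27}{8} \left(-25\right) = - \frac{675}{8}$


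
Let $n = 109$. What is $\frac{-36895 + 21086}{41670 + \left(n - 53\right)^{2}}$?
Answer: $- \frac{15809}{44806} \approx -0.35283$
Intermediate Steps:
$\frac{-36895 + 21086}{41670 + \left(n - 53\right)^{2}} = \frac{-36895 + 21086}{41670 + \left(109 - 53\right)^{2}} = - \frac{15809}{41670 + 56^{2}} = - \frac{15809}{41670 + 3136} = - \frac{15809}{44806}$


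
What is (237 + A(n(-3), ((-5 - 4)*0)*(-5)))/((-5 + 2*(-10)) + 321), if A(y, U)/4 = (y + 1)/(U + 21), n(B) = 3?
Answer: 4993/6216 ≈ 0.80325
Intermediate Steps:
A(y, U) = 4*(1 + y)/(21 + U) (A(y, U) = 4*((y + 1)/(U + 21)) = 4*((1 + y)/(21 + U)) = 4*(1 + y)/(21 + U))
(237 + A(n(-3), ((-5 - 4)*0)*(-5)))/((-5 + 2*(-10)) + 321) = (237 + 4*(1 + 3)/(21 + ((-5 - 4)*0)*(-5)))/((-5 + 2*(-10)) + 321) = (237 + 4*4/(21 - 9*0*(-5)))/((-5 - 20) + 321) = (237 + 4*4/(21 + 0*(-5)))/(-25 + 321) = (237 + 4*4/(21 + 0))/296 = (237 + 4*4/21)*(1/296) = (237 + 4*(1/21)*4)*(1/296) = (237 + 16/21)*(1/296) = (4993/21)*(1/296) = 4993/6216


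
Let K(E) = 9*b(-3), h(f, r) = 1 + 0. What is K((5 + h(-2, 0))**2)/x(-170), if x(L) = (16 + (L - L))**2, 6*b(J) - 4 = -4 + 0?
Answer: 0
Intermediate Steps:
h(f, r) = 1
b(J) = 0 (b(J) = 2/3 + (-4 + 0)/6 = 2/3 + (1/6)*(-4) = 2/3 - 2/3 = 0)
x(L) = 256 (x(L) = (16 + 0)**2 = 16**2 = 256)
K(E) = 0 (K(E) = 9*0 = 0)
K((5 + h(-2, 0))**2)/x(-170) = 0/256 = 0*(1/256) = 0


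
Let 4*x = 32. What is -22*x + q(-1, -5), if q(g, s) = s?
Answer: -181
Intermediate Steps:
x = 8 (x = (1/4)*32 = 8)
-22*x + q(-1, -5) = -22*8 - 5 = -176 - 5 = -181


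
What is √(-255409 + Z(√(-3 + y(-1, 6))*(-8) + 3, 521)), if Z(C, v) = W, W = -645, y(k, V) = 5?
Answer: 17*I*√886 ≈ 506.02*I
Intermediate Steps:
Z(C, v) = -645
√(-255409 + Z(√(-3 + y(-1, 6))*(-8) + 3, 521)) = √(-255409 - 645) = √(-256054) = 17*I*√886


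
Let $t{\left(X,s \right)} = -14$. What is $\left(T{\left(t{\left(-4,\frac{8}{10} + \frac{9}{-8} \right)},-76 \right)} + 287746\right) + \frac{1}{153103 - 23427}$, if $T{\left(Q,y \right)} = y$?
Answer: $\frac{37303894921}{129676} \approx 2.8767 \cdot 10^{5}$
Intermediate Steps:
$\left(T{\left(t{\left(-4,\frac{8}{10} + \frac{9}{-8} \right)},-76 \right)} + 287746\right) + \frac{1}{153103 - 23427} = \left(-76 + 287746\right) + \frac{1}{153103 - 23427} = 287670 + \frac{1}{129676} = \frac{37303894921}{129676}$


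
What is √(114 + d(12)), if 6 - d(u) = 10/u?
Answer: √4290/6 ≈ 10.916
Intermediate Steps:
d(u) = 6 - 10/u
√(114 + d(12)) = √(114 + (6 - 10/12)) = √(114 + (6 - 10*1/12)) = √(114 + (6 - ⅚)) = √(114 + 31/6) = √(715/6) = √4290/6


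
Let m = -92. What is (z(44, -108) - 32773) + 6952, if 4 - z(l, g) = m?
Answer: -25725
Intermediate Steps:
z(l, g) = 96 (z(l, g) = 4 - 1*(-92) = 4 + 92 = 96)
(z(44, -108) - 32773) + 6952 = (96 - 32773) + 6952 = -32677 + 6952 = -25725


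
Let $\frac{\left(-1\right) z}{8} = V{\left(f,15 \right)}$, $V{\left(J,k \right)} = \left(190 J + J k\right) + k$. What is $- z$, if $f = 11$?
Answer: $18160$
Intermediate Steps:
$V{\left(J,k \right)} = k + 190 J + J k$
$z = -18160$ ($z = - 8 \left(15 + 190 \cdot 11 + 11 \cdot 15\right) = - 8 \left(15 + 2090 + 165\right) = \left(-8\right) 2270 = -18160$)
$- z = \left(-1\right) \left(-18160\right) = 18160$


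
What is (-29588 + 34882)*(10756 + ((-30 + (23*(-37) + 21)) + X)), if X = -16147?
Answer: -33092794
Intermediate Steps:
(-29588 + 34882)*(10756 + ((-30 + (23*(-37) + 21)) + X)) = (-29588 + 34882)*(10756 + ((-30 + (23*(-37) + 21)) - 16147)) = 5294*(10756 + ((-30 + (-851 + 21)) - 16147)) = 5294*(10756 + ((-30 - 830) - 16147)) = 5294*(10756 + (-860 - 16147)) = 5294*(10756 - 17007) = 5294*(-6251) = -33092794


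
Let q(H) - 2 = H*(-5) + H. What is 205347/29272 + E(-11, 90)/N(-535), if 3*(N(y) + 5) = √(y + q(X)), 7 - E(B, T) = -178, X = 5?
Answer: 3*(-4388585*I + 68449*√553)/(29272*(√553 + 15*I)) ≈ -3.6854 - 16.776*I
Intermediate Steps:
E(B, T) = 185 (E(B, T) = 7 - 1*(-178) = 7 + 178 = 185)
q(H) = 2 - 4*H (q(H) = 2 + (H*(-5) + H) = 2 + (-5*H + H) = 2 - 4*H)
N(y) = -5 + √(-18 + y)/3 (N(y) = -5 + √(y + (2 - 4*5))/3 = -5 + √(y + (2 - 20))/3 = -5 + √(y - 18)/3 = -5 + √(-18 + y)/3)
205347/29272 + E(-11, 90)/N(-535) = 205347/29272 + 185/(-5 + √(-18 - 535)/3) = 205347*(1/29272) + 185/(-5 + √(-553)/3) = 205347/29272 + 185/(-5 + (I*√553)/3) = 205347/29272 + 185/(-5 + I*√553/3)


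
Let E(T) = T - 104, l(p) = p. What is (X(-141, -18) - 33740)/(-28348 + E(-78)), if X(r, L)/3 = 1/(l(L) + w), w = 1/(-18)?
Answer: 5482777/4636125 ≈ 1.1826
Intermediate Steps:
w = -1/18 ≈ -0.055556
E(T) = -104 + T
X(r, L) = 3/(-1/18 + L) (X(r, L) = 3/(L - 1/18) = 3/(-1/18 + L))
(X(-141, -18) - 33740)/(-28348 + E(-78)) = (54/(-1 + 18*(-18)) - 33740)/(-28348 + (-104 - 78)) = (54/(-1 - 324) - 33740)/(-28348 - 182) = (54/(-325) - 33740)/(-28530) = (54*(-1/325) - 33740)*(-1/28530) = (-54/325 - 33740)*(-1/28530) = -10965554/325*(-1/28530) = 5482777/4636125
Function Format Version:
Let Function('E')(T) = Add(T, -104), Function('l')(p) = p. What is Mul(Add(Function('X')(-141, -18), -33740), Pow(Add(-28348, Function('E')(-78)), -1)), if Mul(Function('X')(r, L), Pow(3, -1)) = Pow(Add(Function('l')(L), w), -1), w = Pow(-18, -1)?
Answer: Rational(5482777, 4636125) ≈ 1.1826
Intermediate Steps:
w = Rational(-1, 18) ≈ -0.055556
Function('E')(T) = Add(-104, T)
Function('X')(r, L) = Mul(3, Pow(Add(Rational(-1, 18), L), -1)) (Function('X')(r, L) = Mul(3, Pow(Add(L, Rational(-1, 18)), -1)) = Mul(3, Pow(Add(Rational(-1, 18), L), -1)))
Mul(Add(Function('X')(-141, -18), -33740), Pow(Add(-28348, Function('E')(-78)), -1)) = Mul(Add(Mul(54, Pow(Add(-1, Mul(18, -18)), -1)), -33740), Pow(Add(-28348, Add(-104, -78)), -1)) = Mul(Add(Mul(54, Pow(Add(-1, -324), -1)), -33740), Pow(Add(-28348, -182), -1)) = Mul(Add(Mul(54, Pow(-325, -1)), -33740), Pow(-28530, -1)) = Mul(Add(Mul(54, Rational(-1, 325)), -33740), Rational(-1, 28530)) = Mul(Add(Rational(-54, 325), -33740), Rational(-1, 28530)) = Mul(Rational(-10965554, 325), Rational(-1, 28530)) = Rational(5482777, 4636125)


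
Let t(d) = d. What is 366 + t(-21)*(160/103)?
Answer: 34338/103 ≈ 333.38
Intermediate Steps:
366 + t(-21)*(160/103) = 366 - 3360/103 = 34338/103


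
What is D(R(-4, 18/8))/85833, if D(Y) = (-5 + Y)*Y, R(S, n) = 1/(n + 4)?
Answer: -44/4876875 ≈ -9.0222e-6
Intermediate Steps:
R(S, n) = 1/(4 + n)
D(Y) = Y*(-5 + Y)
D(R(-4, 18/8))/85833 = ((-5 + 1/(4 + 18/8))/(4 + 18/8))/85833 = ((-5 + 1/(4 + 18*(1/8)))/(4 + 18*(1/8)))*(1/85833) = ((-5 + 1/(4 + 9/4))/(4 + 9/4))*(1/85833) = ((-5 + 1/(25/4))/(25/4))*(1/85833) = (4*(-5 + 4/25)/25)*(1/85833) = ((4/25)*(-121/25))*(1/85833) = -484/625*1/85833 = -44/4876875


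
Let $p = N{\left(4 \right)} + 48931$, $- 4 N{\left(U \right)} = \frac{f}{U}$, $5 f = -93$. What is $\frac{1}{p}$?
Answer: $\frac{80}{3914573} \approx 2.0436 \cdot 10^{-5}$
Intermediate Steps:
$f = - \frac{93}{5}$ ($f = \frac{1}{5} \left(-93\right) = - \frac{93}{5} \approx -18.6$)
$N{\left(U \right)} = \frac{93}{20 U}$ ($N{\left(U \right)} = - \frac{\left(- \frac{93}{5}\right) \frac{1}{U}}{4} = \frac{93}{20 U}$)
$p = \frac{3914573}{80}$ ($p = \frac{93}{20 \cdot 4} + 48931 = \frac{93}{20} \cdot \frac{1}{4} + 48931 = \frac{93}{80} + 48931 = \frac{3914573}{80} \approx 48932.0$)
$\frac{1}{p} = \frac{1}{\frac{3914573}{80}} = \frac{80}{3914573}$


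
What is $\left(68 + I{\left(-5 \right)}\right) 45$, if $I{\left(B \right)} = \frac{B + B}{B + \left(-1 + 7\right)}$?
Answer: $2610$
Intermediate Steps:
$I{\left(B \right)} = \frac{2 B}{6 + B}$ ($I{\left(B \right)} = \frac{2 B}{B + 6} = \frac{2 B}{6 + B}$)
$\left(68 + I{\left(-5 \right)}\right) 45 = \left(68 + 2 \left(-5\right) \frac{1}{6 - 5}\right) 45 = \left(68 + 2 \left(-5\right) 1^{-1}\right) 45 = \left(68 + 2 \left(-5\right) 1\right) 45 = \left(68 - 10\right) 45 = 58 \cdot 45 = 2610$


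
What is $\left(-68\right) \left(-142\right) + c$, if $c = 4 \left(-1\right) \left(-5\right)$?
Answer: $9676$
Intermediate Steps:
$c = 20$ ($c = \left(-4\right) \left(-5\right) = 20$)
$\left(-68\right) \left(-142\right) + c = \left(-68\right) \left(-142\right) + 20 = 9656 + 20 = 9676$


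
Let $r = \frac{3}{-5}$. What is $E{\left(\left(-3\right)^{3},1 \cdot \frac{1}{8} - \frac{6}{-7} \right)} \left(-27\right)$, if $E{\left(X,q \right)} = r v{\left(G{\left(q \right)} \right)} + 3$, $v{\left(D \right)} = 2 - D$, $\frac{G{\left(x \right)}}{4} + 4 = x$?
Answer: $\frac{10287}{70} \approx 146.96$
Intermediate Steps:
$G{\left(x \right)} = -16 + 4 x$
$r = - \frac{3}{5}$ ($r = 3 \left(- \frac{1}{5}\right) = - \frac{3}{5} \approx -0.6$)
$E{\left(X,q \right)} = - \frac{39}{5} + \frac{12 q}{5}$ ($E{\left(X,q \right)} = - \frac{3 \left(2 - \left(-16 + 4 q\right)\right)}{5} + 3 = - \frac{3 \left(18 - 4 q\right)}{5} + 3 = \left(- \frac{54}{5} + \frac{12 q}{5}\right) + 3 = - \frac{39}{5} + \frac{12 q}{5}$)
$E{\left(\left(-3\right)^{3},1 \cdot \frac{1}{8} - \frac{6}{-7} \right)} \left(-27\right) = \left(- \frac{39}{5} + \frac{12 \left(1 \cdot \frac{1}{8} - \frac{6}{-7}\right)}{5}\right) \left(-27\right) = \left(- \frac{39}{5} + \frac{12 \left(1 \cdot \frac{1}{8} - - \frac{6}{7}\right)}{5}\right) \left(-27\right) = \left(- \frac{39}{5} + \frac{12 \left(\frac{1}{8} + \frac{6}{7}\right)}{5}\right) \left(-27\right) = \left(- \frac{39}{5} + \frac{12}{5} \cdot \frac{55}{56}\right) \left(-27\right) = \left(- \frac{39}{5} + \frac{33}{14}\right) \left(-27\right) = \left(- \frac{381}{70}\right) \left(-27\right) = \frac{10287}{70}$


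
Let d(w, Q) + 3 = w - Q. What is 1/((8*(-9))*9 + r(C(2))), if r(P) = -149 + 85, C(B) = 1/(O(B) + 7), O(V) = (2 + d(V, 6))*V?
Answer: -1/712 ≈ -0.0014045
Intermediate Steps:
d(w, Q) = -3 + w - Q (d(w, Q) = -3 + (w - Q) = -3 + w - Q)
O(V) = V*(-7 + V) (O(V) = (2 + (-3 + V - 1*6))*V = (2 + (-3 + V - 6))*V = (2 + (-9 + V))*V = (-7 + V)*V = V*(-7 + V))
C(B) = 1/(7 + B*(-7 + B)) (C(B) = 1/(B*(-7 + B) + 7) = 1/(7 + B*(-7 + B)))
r(P) = -64
1/((8*(-9))*9 + r(C(2))) = 1/((8*(-9))*9 - 64) = 1/(-72*9 - 64) = 1/(-648 - 64) = 1/(-712) = -1/712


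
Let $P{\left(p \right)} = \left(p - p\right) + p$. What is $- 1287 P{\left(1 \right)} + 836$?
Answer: $-451$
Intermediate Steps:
$P{\left(p \right)} = p$ ($P{\left(p \right)} = 0 + p = p$)
$- 1287 P{\left(1 \right)} + 836 = \left(-1287\right) 1 + 836 = -1287 + 836 = -451$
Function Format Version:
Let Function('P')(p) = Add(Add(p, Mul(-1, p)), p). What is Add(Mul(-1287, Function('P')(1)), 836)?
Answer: -451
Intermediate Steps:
Function('P')(p) = p (Function('P')(p) = Add(0, p) = p)
Add(Mul(-1287, Function('P')(1)), 836) = Add(Mul(-1287, 1), 836) = Add(-1287, 836) = -451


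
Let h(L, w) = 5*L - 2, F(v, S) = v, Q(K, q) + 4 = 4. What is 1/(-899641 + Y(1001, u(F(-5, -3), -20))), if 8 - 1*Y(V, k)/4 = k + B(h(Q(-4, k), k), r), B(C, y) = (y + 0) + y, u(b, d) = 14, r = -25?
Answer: -1/899465 ≈ -1.1118e-6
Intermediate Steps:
Q(K, q) = 0 (Q(K, q) = -4 + 4 = 0)
h(L, w) = -2 + 5*L
B(C, y) = 2*y (B(C, y) = y + y = 2*y)
Y(V, k) = 232 - 4*k (Y(V, k) = 32 - 4*(k + 2*(-25)) = 32 - 4*(k - 50) = 32 - 4*(-50 + k) = 32 + (200 - 4*k) = 232 - 4*k)
1/(-899641 + Y(1001, u(F(-5, -3), -20))) = 1/(-899641 + (232 - 4*14)) = 1/(-899641 + (232 - 56)) = 1/(-899641 + 176) = 1/(-899465) = -1/899465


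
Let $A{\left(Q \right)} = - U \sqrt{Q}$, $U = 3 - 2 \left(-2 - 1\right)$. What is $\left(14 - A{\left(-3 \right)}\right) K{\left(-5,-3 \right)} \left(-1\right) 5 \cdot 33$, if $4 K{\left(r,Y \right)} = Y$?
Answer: $\frac{3465}{2} + \frac{4455 i \sqrt{3}}{4} \approx 1732.5 + 1929.1 i$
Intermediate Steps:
$U = 9$ ($U = 3 - 2 \left(-3\right) = 3 - -6 = 3 + 6 = 9$)
$K{\left(r,Y \right)} = \frac{Y}{4}$
$A{\left(Q \right)} = - 9 \sqrt{Q}$
$\left(14 - A{\left(-3 \right)}\right) K{\left(-5,-3 \right)} \left(-1\right) 5 \cdot 33 = \left(14 - - 9 \sqrt{-3}\right) \frac{1}{4} \left(-3\right) \left(-1\right) 5 \cdot 33 = \left(14 - - 9 i \sqrt{3}\right) \left(- \frac{3}{4}\right) \left(-1\right) 5 \cdot 33 = \left(14 - - 9 i \sqrt{3}\right) \frac{3}{4} \cdot 5 \cdot 33 = \left(14 + 9 i \sqrt{3}\right) \frac{15}{4} \cdot 33 = \left(\frac{105}{2} + \frac{135 i \sqrt{3}}{4}\right) 33 = \frac{3465}{2} + \frac{4455 i \sqrt{3}}{4}$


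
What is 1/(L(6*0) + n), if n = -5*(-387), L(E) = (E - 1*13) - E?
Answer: 1/1922 ≈ 0.00052029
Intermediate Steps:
L(E) = -13 (L(E) = (E - 13) - E = (-13 + E) - E = -13)
n = 1935
1/(L(6*0) + n) = 1/(-13 + 1935) = 1/1922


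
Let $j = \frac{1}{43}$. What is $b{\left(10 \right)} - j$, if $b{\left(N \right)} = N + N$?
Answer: $\frac{859}{43} \approx 19.977$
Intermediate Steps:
$b{\left(N \right)} = 2 N$
$j = \frac{1}{43} \approx 0.023256$
$b{\left(10 \right)} - j = 2 \cdot 10 - \frac{1}{43} = 20 - \frac{1}{43} = \frac{859}{43}$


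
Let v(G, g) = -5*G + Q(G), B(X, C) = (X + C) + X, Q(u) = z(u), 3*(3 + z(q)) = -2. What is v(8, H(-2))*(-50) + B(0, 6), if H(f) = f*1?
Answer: 6568/3 ≈ 2189.3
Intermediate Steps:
z(q) = -11/3 (z(q) = -3 + (⅓)*(-2) = -3 - ⅔ = -11/3)
Q(u) = -11/3
B(X, C) = C + 2*X (B(X, C) = (C + X) + X = C + 2*X)
H(f) = f
v(G, g) = -11/3 - 5*G (v(G, g) = -5*G - 11/3 = -11/3 - 5*G)
v(8, H(-2))*(-50) + B(0, 6) = (-11/3 - 5*8)*(-50) + (6 + 2*0) = (-11/3 - 40)*(-50) + (6 + 0) = -131/3*(-50) + 6 = 6550/3 + 6 = 6568/3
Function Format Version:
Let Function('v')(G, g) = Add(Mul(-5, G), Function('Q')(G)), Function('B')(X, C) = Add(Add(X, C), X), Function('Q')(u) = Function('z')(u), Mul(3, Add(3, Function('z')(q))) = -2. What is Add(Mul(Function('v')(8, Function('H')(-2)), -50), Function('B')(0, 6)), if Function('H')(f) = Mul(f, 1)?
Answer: Rational(6568, 3) ≈ 2189.3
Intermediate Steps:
Function('z')(q) = Rational(-11, 3) (Function('z')(q) = Add(-3, Mul(Rational(1, 3), -2)) = Add(-3, Rational(-2, 3)) = Rational(-11, 3))
Function('Q')(u) = Rational(-11, 3)
Function('B')(X, C) = Add(C, Mul(2, X)) (Function('B')(X, C) = Add(Add(C, X), X) = Add(C, Mul(2, X)))
Function('H')(f) = f
Function('v')(G, g) = Add(Rational(-11, 3), Mul(-5, G)) (Function('v')(G, g) = Add(Mul(-5, G), Rational(-11, 3)) = Add(Rational(-11, 3), Mul(-5, G)))
Add(Mul(Function('v')(8, Function('H')(-2)), -50), Function('B')(0, 6)) = Add(Mul(Add(Rational(-11, 3), Mul(-5, 8)), -50), Add(6, Mul(2, 0))) = Add(Mul(Add(Rational(-11, 3), -40), -50), Add(6, 0)) = Add(Mul(Rational(-131, 3), -50), 6) = Add(Rational(6550, 3), 6) = Rational(6568, 3)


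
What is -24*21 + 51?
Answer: -453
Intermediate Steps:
-24*21 + 51 = -504 + 51 = -453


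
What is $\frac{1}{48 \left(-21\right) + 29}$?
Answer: $- \frac{1}{979} \approx -0.0010215$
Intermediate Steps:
$\frac{1}{48 \left(-21\right) + 29} = \frac{1}{-1008 + 29} = \frac{1}{-979} = - \frac{1}{979}$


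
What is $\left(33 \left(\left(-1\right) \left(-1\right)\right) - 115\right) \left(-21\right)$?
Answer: $1722$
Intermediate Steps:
$\left(33 \left(\left(-1\right) \left(-1\right)\right) - 115\right) \left(-21\right) = \left(33 \cdot 1 - 115\right) \left(-21\right) = \left(33 - 115\right) \left(-21\right) = \left(-82\right) \left(-21\right) = 1722$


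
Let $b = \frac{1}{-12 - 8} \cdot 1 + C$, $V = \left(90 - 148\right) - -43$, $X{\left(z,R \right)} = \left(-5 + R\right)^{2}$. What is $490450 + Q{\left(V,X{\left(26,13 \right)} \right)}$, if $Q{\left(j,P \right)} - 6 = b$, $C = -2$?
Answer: $\frac{9809079}{20} \approx 4.9045 \cdot 10^{5}$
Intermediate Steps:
$V = -15$ ($V = \left(90 - 148\right) + 43 = -58 + 43 = -15$)
$b = - \frac{41}{20}$ ($b = \frac{1}{-12 - 8} \cdot 1 - 2 = \frac{1}{-20} \cdot 1 - 2 = \left(- \frac{1}{20}\right) 1 - 2 = - \frac{1}{20} - 2 = - \frac{41}{20} \approx -2.05$)
$Q{\left(j,P \right)} = \frac{79}{20}$ ($Q{\left(j,P \right)} = 6 - \frac{41}{20} = \frac{79}{20}$)
$490450 + Q{\left(V,X{\left(26,13 \right)} \right)} = 490450 + \frac{79}{20} = \frac{9809079}{20}$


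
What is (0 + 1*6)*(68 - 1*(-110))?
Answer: 1068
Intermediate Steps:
(0 + 1*6)*(68 - 1*(-110)) = (0 + 6)*(68 + 110) = 6*178 = 1068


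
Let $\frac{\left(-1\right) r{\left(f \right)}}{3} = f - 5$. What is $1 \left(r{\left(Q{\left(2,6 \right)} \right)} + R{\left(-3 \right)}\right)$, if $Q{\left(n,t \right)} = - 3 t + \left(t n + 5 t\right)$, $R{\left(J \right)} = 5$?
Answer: $-52$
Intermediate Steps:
$Q{\left(n,t \right)} = 2 t + n t$ ($Q{\left(n,t \right)} = - 3 t + \left(n t + 5 t\right) = - 3 t + \left(5 t + n t\right) = 2 t + n t$)
$r{\left(f \right)} = 15 - 3 f$ ($r{\left(f \right)} = - 3 \left(f - 5\right) = - 3 \left(-5 + f\right) = 15 - 3 f$)
$1 \left(r{\left(Q{\left(2,6 \right)} \right)} + R{\left(-3 \right)}\right) = 1 \left(\left(15 - 3 \cdot 6 \left(2 + 2\right)\right) + 5\right) = 1 \left(\left(15 - 3 \cdot 6 \cdot 4\right) + 5\right) = 1 \left(\left(15 - 72\right) + 5\right) = 1 \left(-57 + 5\right) = 1 \left(-52\right) = -52$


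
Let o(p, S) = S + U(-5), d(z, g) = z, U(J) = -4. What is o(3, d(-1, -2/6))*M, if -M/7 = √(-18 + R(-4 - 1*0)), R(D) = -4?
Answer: 35*I*√22 ≈ 164.16*I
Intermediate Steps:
o(p, S) = -4 + S (o(p, S) = S - 4 = -4 + S)
M = -7*I*√22 (M = -7*√(-18 - 4) = -7*I*√22 ≈ -32.833*I)
o(3, d(-1, -2/6))*M = (-4 - 1)*(-7*I*√22) = -(-35)*I*√22 = 35*I*√22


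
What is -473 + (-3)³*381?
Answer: -10760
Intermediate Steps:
-473 + (-3)³*381 = -473 - 27*381 = -473 - 10287 = -10760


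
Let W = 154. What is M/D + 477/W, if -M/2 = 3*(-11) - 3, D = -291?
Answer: 42573/14938 ≈ 2.8500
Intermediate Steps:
M = 72 (M = -2*(3*(-11) - 3) = -2*(-33 - 3) = -2*(-36) = 72)
M/D + 477/W = 72/(-291) + 477/154 = 72*(-1/291) + 477*(1/154) = -24/97 + 477/154 = 42573/14938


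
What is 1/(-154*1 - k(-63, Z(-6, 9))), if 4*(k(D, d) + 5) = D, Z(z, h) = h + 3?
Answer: -4/533 ≈ -0.0075047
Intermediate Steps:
Z(z, h) = 3 + h
k(D, d) = -5 + D/4
1/(-154*1 - k(-63, Z(-6, 9))) = 1/(-154*1 - (-5 + (1/4)*(-63))) = 1/(-154 - (-5 - 63/4)) = 1/(-154 - 1*(-83/4)) = 1/(-154 + 83/4) = 1/(-533/4) = -4/533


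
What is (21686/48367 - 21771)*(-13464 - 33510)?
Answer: 49462507353954/48367 ≈ 1.0227e+9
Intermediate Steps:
(21686/48367 - 21771)*(-13464 - 33510) = (21686*(1/48367) - 21771)*(-46974) = (21686/48367 - 21771)*(-46974) = -1052976271/48367*(-46974) = 49462507353954/48367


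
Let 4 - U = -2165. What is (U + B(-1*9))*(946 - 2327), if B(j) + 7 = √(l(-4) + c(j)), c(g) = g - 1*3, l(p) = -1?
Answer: -2985722 - 1381*I*√13 ≈ -2.9857e+6 - 4979.3*I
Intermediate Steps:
U = 2169 (U = 4 - 1*(-2165) = 4 + 2165 = 2169)
c(g) = -3 + g (c(g) = g - 3 = -3 + g)
B(j) = -7 + √(-4 + j) (B(j) = -7 + √(-1 + (-3 + j)) = -7 + √(-4 + j))
(U + B(-1*9))*(946 - 2327) = (2169 + (-7 + √(-4 - 1*9)))*(946 - 2327) = (2169 + (-7 + √(-4 - 9)))*(-1381) = (2169 + (-7 + √(-13)))*(-1381) = (2169 + (-7 + I*√13))*(-1381) = (2162 + I*√13)*(-1381) = -2985722 - 1381*I*√13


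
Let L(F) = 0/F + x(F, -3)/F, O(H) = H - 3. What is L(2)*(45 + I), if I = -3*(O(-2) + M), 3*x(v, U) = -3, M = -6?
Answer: -39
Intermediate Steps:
x(v, U) = -1 (x(v, U) = (⅓)*(-3) = -1)
O(H) = -3 + H
L(F) = -1/F (L(F) = 0/F - 1/F = 0 - 1/F = -1/F)
I = 33 (I = -3*((-3 - 2) - 6) = -3*(-5 - 6) = -3*(-11) = 33)
L(2)*(45 + I) = (-1/2)*(45 + 33) = -1*½*78 = -½*78 = -39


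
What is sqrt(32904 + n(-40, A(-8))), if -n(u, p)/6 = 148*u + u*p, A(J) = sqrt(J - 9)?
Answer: 2*sqrt(17106 + 60*I*sqrt(17)) ≈ 261.59 + 1.8914*I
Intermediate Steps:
A(J) = sqrt(-9 + J)
n(u, p) = -888*u - 6*p*u (n(u, p) = -6*(148*u + u*p) = -6*(148*u + p*u) = -888*u - 6*p*u)
sqrt(32904 + n(-40, A(-8))) = sqrt(32904 - 6*(-40)*(148 + sqrt(-9 - 8))) = sqrt(32904 - 6*(-40)*(148 + sqrt(-17))) = sqrt(32904 - 6*(-40)*(148 + I*sqrt(17))) = sqrt(32904 + (35520 + 240*I*sqrt(17))) = sqrt(68424 + 240*I*sqrt(17))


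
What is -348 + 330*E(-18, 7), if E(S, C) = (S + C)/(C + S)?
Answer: -18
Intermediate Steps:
E(S, C) = 1 (E(S, C) = (C + S)/(C + S) = 1)
-348 + 330*E(-18, 7) = -348 + 330*1 = -348 + 330 = -18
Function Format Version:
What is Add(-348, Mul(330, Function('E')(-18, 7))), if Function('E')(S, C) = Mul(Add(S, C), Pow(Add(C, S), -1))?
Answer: -18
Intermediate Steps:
Function('E')(S, C) = 1 (Function('E')(S, C) = Mul(Add(C, S), Pow(Add(C, S), -1)) = 1)
Add(-348, Mul(330, Function('E')(-18, 7))) = Add(-348, Mul(330, 1)) = Add(-348, 330) = -18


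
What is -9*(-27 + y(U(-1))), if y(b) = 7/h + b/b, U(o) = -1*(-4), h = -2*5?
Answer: 2403/10 ≈ 240.30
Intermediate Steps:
h = -10
U(o) = 4
y(b) = 3/10 (y(b) = 7/(-10) + b/b = 7*(-⅒) + 1 = -7/10 + 1 = 3/10)
-9*(-27 + y(U(-1))) = -9*(-27 + 3/10) = -9*(-267/10) = 2403/10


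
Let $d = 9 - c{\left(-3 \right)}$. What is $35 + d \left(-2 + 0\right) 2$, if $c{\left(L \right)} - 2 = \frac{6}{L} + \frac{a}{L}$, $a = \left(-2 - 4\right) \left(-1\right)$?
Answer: $-9$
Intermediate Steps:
$a = 6$ ($a = \left(-6\right) \left(-1\right) = 6$)
$c{\left(L \right)} = 2 + \frac{12}{L}$ ($c{\left(L \right)} = 2 + \left(\frac{6}{L} + \frac{6}{L}\right) = 2 + \frac{12}{L}$)
$d = 11$ ($d = 9 - \left(2 + \frac{12}{-3}\right) = 9 - \left(2 + 12 \left(- \frac{1}{3}\right)\right) = 9 - \left(2 - 4\right) = 9 - -2 = 9 + 2 = 11$)
$35 + d \left(-2 + 0\right) 2 = 35 + 11 \left(-2 + 0\right) 2 = 35 + 11 \left(\left(-2\right) 2\right) = 35 + 11 \left(-4\right) = 35 - 44 = -9$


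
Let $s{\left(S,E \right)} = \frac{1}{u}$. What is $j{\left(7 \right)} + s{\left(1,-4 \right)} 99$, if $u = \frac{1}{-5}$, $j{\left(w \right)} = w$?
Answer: $-488$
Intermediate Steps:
$u = - \frac{1}{5} \approx -0.2$
$s{\left(S,E \right)} = -5$ ($s{\left(S,E \right)} = \frac{1}{- \frac{1}{5}} = -5$)
$j{\left(7 \right)} + s{\left(1,-4 \right)} 99 = 7 - 495 = -488$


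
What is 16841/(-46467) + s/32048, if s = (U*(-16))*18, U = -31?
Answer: -7803937/93073401 ≈ -0.083847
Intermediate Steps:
s = 8928 (s = -31*(-16)*18 = 496*18 = 8928)
16841/(-46467) + s/32048 = 16841/(-46467) + 8928/32048 = 16841*(-1/46467) + 8928*(1/32048) = -16841/46467 + 558/2003 = -7803937/93073401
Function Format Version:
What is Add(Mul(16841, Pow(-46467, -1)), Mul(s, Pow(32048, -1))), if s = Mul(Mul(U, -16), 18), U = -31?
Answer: Rational(-7803937, 93073401) ≈ -0.083847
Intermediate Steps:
s = 8928 (s = Mul(Mul(-31, -16), 18) = Mul(496, 18) = 8928)
Add(Mul(16841, Pow(-46467, -1)), Mul(s, Pow(32048, -1))) = Add(Mul(16841, Pow(-46467, -1)), Mul(8928, Pow(32048, -1))) = Add(Mul(16841, Rational(-1, 46467)), Mul(8928, Rational(1, 32048))) = Add(Rational(-16841, 46467), Rational(558, 2003)) = Rational(-7803937, 93073401)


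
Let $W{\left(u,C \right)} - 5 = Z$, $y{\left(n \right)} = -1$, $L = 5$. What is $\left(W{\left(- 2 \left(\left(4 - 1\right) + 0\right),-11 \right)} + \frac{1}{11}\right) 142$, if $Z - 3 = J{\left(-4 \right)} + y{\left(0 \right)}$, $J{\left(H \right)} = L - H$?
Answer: $\frac{25134}{11} \approx 2284.9$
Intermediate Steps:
$J{\left(H \right)} = 5 - H$
$Z = 11$ ($Z = 3 + \left(\left(5 - -4\right) - 1\right) = 3 + \left(\left(5 + 4\right) - 1\right) = 3 + \left(9 - 1\right) = 3 + 8 = 11$)
$W{\left(u,C \right)} = 16$ ($W{\left(u,C \right)} = 5 + 11 = 16$)
$\left(W{\left(- 2 \left(\left(4 - 1\right) + 0\right),-11 \right)} + \frac{1}{11}\right) 142 = \left(16 + \frac{1}{11}\right) 142 = \frac{177}{11} \cdot 142 = \frac{25134}{11}$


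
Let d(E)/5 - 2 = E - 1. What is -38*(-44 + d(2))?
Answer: 1102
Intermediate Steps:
d(E) = 5 + 5*E (d(E) = 10 + 5*(E - 1) = 10 + 5*(-1 + E) = 10 + (-5 + 5*E) = 5 + 5*E)
-38*(-44 + d(2)) = -38*(-44 + (5 + 5*2)) = -38*(-44 + (5 + 10)) = -38*(-44 + 15) = -38*(-29) = 1102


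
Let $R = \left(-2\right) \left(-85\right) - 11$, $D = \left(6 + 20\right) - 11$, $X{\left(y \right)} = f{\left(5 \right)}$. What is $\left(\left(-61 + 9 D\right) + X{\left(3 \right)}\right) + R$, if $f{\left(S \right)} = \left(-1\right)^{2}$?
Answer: $234$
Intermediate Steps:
$f{\left(S \right)} = 1$
$X{\left(y \right)} = 1$
$D = 15$ ($D = 26 - 11 = 15$)
$R = 159$ ($R = 170 - 11 = 159$)
$\left(\left(-61 + 9 D\right) + X{\left(3 \right)}\right) + R = \left(\left(-61 + 9 \cdot 15\right) + 1\right) + 159 = \left(\left(-61 + 135\right) + 1\right) + 159 = \left(74 + 1\right) + 159 = 75 + 159 = 234$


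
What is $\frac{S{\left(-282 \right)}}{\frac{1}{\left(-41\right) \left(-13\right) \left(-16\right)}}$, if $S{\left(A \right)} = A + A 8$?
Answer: $21644064$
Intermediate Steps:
$S{\left(A \right)} = 9 A$ ($S{\left(A \right)} = A + 8 A = 9 A$)
$\frac{S{\left(-282 \right)}}{\frac{1}{\left(-41\right) \left(-13\right) \left(-16\right)}} = \frac{9 \left(-282\right)}{\frac{1}{\left(-41\right) \left(-13\right) \left(-16\right)}} = - \frac{2538}{\frac{1}{533 \left(-16\right)}} = - \frac{2538}{\frac{1}{-8528}} = - \frac{2538}{- \frac{1}{8528}} = \left(-2538\right) \left(-8528\right) = 21644064$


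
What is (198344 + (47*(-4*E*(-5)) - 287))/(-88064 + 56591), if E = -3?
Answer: -21693/3497 ≈ -6.2033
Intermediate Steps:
(198344 + (47*(-4*E*(-5)) - 287))/(-88064 + 56591) = (198344 + (47*(-4*(-3)*(-5)) - 287))/(-88064 + 56591) = (198344 + (47*(12*(-5)) - 287))/(-31473) = (198344 + (47*(-60) - 287))*(-1/31473) = (198344 + (-2820 - 287))*(-1/31473) = (198344 - 3107)*(-1/31473) = 195237*(-1/31473) = -21693/3497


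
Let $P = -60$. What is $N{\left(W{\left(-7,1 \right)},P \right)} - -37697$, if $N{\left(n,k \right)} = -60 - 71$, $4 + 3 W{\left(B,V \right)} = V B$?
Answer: $37566$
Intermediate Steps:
$W{\left(B,V \right)} = - \frac{4}{3} + \frac{B V}{3}$ ($W{\left(B,V \right)} = - \frac{4}{3} + \frac{V B}{3} = - \frac{4}{3} + \frac{B V}{3}$)
$N{\left(n,k \right)} = -131$ ($N{\left(n,k \right)} = -60 - 71 = -131$)
$N{\left(W{\left(-7,1 \right)},P \right)} - -37697 = -131 - -37697 = -131 + 37697 = 37566$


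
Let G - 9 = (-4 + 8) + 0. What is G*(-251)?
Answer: -3263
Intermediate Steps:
G = 13 (G = 9 + ((-4 + 8) + 0) = 9 + (4 + 0) = 9 + 4 = 13)
G*(-251) = 13*(-251) = -3263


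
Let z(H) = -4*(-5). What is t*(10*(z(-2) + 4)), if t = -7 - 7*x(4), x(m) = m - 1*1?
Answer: -6720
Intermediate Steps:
x(m) = -1 + m (x(m) = m - 1 = -1 + m)
z(H) = 20
t = -28 (t = -7 - 7*(-1 + 4) = -7 - 7*3 = -7 - 21 = -28)
t*(10*(z(-2) + 4)) = -280*(20 + 4) = -280*24 = -28*240 = -6720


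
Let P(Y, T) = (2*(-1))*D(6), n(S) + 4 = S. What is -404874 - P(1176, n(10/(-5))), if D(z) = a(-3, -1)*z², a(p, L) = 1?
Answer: -404802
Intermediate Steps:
n(S) = -4 + S
D(z) = z² (D(z) = 1*z² = z²)
P(Y, T) = -72 (P(Y, T) = (2*(-1))*6² = -2*36 = -72)
-404874 - P(1176, n(10/(-5))) = -404874 - 1*(-72) = -404874 + 72 = -404802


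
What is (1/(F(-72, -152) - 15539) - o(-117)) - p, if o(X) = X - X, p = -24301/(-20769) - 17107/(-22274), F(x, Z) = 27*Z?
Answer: -58511296357/30189444558 ≈ -1.9381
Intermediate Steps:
p = 2978657/1536906 (p = -24301*(-1/20769) - 17107*(-1/22274) = 24301/20769 + 17107/22274 = 2978657/1536906 ≈ 1.9381)
o(X) = 0
(1/(F(-72, -152) - 15539) - o(-117)) - p = (1/(27*(-152) - 15539) - 1*0) - 1*2978657/1536906 = (1/(-4104 - 15539) + 0) - 2978657/1536906 = (1/(-19643) + 0) - 2978657/1536906 = (-1/19643 + 0) - 2978657/1536906 = -1/19643 - 2978657/1536906 = -58511296357/30189444558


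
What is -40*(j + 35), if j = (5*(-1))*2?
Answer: -1000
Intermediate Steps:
j = -10 (j = -5*2 = -10)
-40*(j + 35) = -40*(-10 + 35) = -40*25 = -1000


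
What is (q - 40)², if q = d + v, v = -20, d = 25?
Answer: 1225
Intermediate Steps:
q = 5 (q = 25 - 20 = 5)
(q - 40)² = (5 - 40)² = (-35)² = 1225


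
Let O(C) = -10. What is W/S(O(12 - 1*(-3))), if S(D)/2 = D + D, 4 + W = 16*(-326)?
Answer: 261/2 ≈ 130.50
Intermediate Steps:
W = -5220 (W = -4 + 16*(-326) = -4 - 5216 = -5220)
S(D) = 4*D (S(D) = 2*(D + D) = 2*(2*D) = 4*D)
W/S(O(12 - 1*(-3))) = -5220/(4*(-10)) = -5220/(-40) = -5220*(-1/40) = 261/2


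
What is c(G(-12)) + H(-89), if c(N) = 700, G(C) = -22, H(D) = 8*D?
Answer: -12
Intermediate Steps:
c(G(-12)) + H(-89) = 700 + 8*(-89) = 700 - 712 = -12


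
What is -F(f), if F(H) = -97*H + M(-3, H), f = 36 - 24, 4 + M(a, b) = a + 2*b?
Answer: 1147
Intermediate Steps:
M(a, b) = -4 + a + 2*b (M(a, b) = -4 + (a + 2*b) = -4 + a + 2*b)
f = 12
F(H) = -7 - 95*H (F(H) = -97*H + (-4 - 3 + 2*H) = -97*H + (-7 + 2*H) = -7 - 95*H)
-F(f) = -(-7 - 95*12) = -(-7 - 1140) = -1*(-1147) = 1147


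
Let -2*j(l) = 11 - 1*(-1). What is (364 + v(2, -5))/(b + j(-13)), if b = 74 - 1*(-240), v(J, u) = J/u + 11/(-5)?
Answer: 1807/1540 ≈ 1.1734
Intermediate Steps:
j(l) = -6 (j(l) = -(11 - 1*(-1))/2 = -(11 + 1)/2 = -½*12 = -6)
v(J, u) = -11/5 + J/u (v(J, u) = J/u + 11*(-⅕) = J/u - 11/5 = -11/5 + J/u)
b = 314 (b = 74 + 240 = 314)
(364 + v(2, -5))/(b + j(-13)) = (364 + (-11/5 + 2/(-5)))/(314 - 6) = (364 + (-11/5 + 2*(-⅕)))/308 = (364 + (-11/5 - ⅖))*(1/308) = (364 - 13/5)*(1/308) = (1807/5)*(1/308) = 1807/1540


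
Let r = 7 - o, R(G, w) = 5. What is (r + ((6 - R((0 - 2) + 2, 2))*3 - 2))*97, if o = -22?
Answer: 2910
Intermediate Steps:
r = 29 (r = 7 - 1*(-22) = 7 + 22 = 29)
(r + ((6 - R((0 - 2) + 2, 2))*3 - 2))*97 = (29 + ((6 - 1*5)*3 - 2))*97 = (29 + ((6 - 5)*3 - 2))*97 = (29 + (1*3 - 2))*97 = (29 + (3 - 2))*97 = (29 + 1)*97 = 30*97 = 2910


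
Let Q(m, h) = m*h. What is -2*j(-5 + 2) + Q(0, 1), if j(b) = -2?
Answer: 4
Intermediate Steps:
Q(m, h) = h*m
-2*j(-5 + 2) + Q(0, 1) = -2*(-2) + 1*0 = 4 + 0 = 4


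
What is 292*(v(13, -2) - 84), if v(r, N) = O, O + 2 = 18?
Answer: -19856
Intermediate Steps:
O = 16 (O = -2 + 18 = 16)
v(r, N) = 16
292*(v(13, -2) - 84) = 292*(16 - 84) = 292*(-68) = -19856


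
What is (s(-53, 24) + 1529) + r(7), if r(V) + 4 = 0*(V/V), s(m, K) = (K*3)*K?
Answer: 3253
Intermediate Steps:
s(m, K) = 3*K² (s(m, K) = (3*K)*K = 3*K²)
r(V) = -4 (r(V) = -4 + 0*(V/V) = -4 + 0*1 = -4 + 0 = -4)
(s(-53, 24) + 1529) + r(7) = (3*24² + 1529) - 4 = (3*576 + 1529) - 4 = (1728 + 1529) - 4 = 3257 - 4 = 3253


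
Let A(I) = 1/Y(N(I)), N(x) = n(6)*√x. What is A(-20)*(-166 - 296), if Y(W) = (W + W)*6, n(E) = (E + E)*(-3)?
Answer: -77*I*√5/720 ≈ -0.23914*I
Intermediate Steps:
n(E) = -6*E (n(E) = (2*E)*(-3) = -6*E)
N(x) = -36*√x (N(x) = (-6*6)*√x = -36*√x)
Y(W) = 12*W (Y(W) = (2*W)*6 = 12*W)
A(I) = -1/(432*√I) (A(I) = 1/(12*(-36*√I)) = 1/(-432*√I) = -1/(432*√I))
A(-20)*(-166 - 296) = (-(-1)*I*√5/4320)*(-166 - 296) = -(-1)*I*√5/4320*(-462) = (I*√5/4320)*(-462) = -77*I*√5/720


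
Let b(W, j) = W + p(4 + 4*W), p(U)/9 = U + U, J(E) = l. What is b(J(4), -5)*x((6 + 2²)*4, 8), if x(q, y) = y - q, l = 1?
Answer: -4640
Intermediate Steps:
J(E) = 1
p(U) = 18*U (p(U) = 9*(U + U) = 9*(2*U) = 18*U)
b(W, j) = 72 + 73*W (b(W, j) = W + 18*(4 + 4*W) = W + (72 + 72*W) = 72 + 73*W)
b(J(4), -5)*x((6 + 2²)*4, 8) = (72 + 73*1)*(8 - (6 + 2²)*4) = (72 + 73)*(8 - (6 + 4)*4) = 145*(8 - 10*4) = 145*(8 - 1*40) = 145*(8 - 40) = 145*(-32) = -4640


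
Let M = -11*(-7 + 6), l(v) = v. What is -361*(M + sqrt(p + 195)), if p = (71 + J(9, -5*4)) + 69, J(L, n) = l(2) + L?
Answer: -3971 - 361*sqrt(346) ≈ -10686.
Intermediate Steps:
J(L, n) = 2 + L
M = 11 (M = -11*(-1) = 11)
p = 151 (p = (71 + (2 + 9)) + 69 = (71 + 11) + 69 = 82 + 69 = 151)
-361*(M + sqrt(p + 195)) = -361*(11 + sqrt(151 + 195)) = -361*(11 + sqrt(346)) = -3971 - 361*sqrt(346)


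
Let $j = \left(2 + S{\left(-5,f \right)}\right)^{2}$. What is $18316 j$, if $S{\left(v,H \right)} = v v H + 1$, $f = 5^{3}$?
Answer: $179210777344$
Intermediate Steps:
$f = 125$
$S{\left(v,H \right)} = 1 + H v^{2}$ ($S{\left(v,H \right)} = v^{2} H + 1 = H v^{2} + 1 = 1 + H v^{2}$)
$j = 9784384$ ($j = \left(2 + \left(1 + 125 \left(-5\right)^{2}\right)\right)^{2} = \left(2 + \left(1 + 125 \cdot 25\right)\right)^{2} = \left(2 + \left(1 + 3125\right)\right)^{2} = \left(2 + 3126\right)^{2} = 3128^{2} = 9784384$)
$18316 j = 18316 \cdot 9784384 = 179210777344$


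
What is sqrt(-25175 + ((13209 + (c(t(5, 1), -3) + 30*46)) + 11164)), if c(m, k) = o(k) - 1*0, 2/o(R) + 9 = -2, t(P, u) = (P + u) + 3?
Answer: 2*sqrt(17479)/11 ≈ 24.038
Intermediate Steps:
t(P, u) = 3 + P + u
o(R) = -2/11 (o(R) = 2/(-9 - 2) = 2/(-11) = 2*(-1/11) = -2/11)
c(m, k) = -2/11 (c(m, k) = -2/11 - 1*0 = -2/11 + 0 = -2/11)
sqrt(-25175 + ((13209 + (c(t(5, 1), -3) + 30*46)) + 11164)) = sqrt(-25175 + ((13209 + (-2/11 + 30*46)) + 11164)) = sqrt(-25175 + ((13209 + (-2/11 + 1380)) + 11164)) = sqrt(-25175 + ((13209 + 15178/11) + 11164)) = sqrt(-25175 + (160477/11 + 11164)) = sqrt(-25175 + 283281/11) = sqrt(6356/11) = 2*sqrt(17479)/11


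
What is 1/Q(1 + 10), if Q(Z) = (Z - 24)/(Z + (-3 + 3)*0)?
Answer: -11/13 ≈ -0.84615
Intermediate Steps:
Q(Z) = (-24 + Z)/Z (Q(Z) = (-24 + Z)/(Z + 0*0) = (-24 + Z)/(Z + 0) = (-24 + Z)/Z)
1/Q(1 + 10) = 1/((-24 + (1 + 10))/(1 + 10)) = 1/((-24 + 11)/11) = 1/((1/11)*(-13)) = 1/(-13/11) = -11/13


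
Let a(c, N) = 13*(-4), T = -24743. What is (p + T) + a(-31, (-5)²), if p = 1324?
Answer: -23471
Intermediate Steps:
a(c, N) = -52
(p + T) + a(-31, (-5)²) = (1324 - 24743) - 52 = -23419 - 52 = -23471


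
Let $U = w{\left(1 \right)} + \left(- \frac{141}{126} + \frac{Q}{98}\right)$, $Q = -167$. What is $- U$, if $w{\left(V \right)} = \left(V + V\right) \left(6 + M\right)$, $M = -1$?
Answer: $- \frac{1055}{147} \approx -7.1769$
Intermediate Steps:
$w{\left(V \right)} = 10 V$ ($w{\left(V \right)} = \left(V + V\right) \left(6 - 1\right) = 2 V 5 = 10 V$)
$U = \frac{1055}{147}$ ($U = 10 \cdot 1 - \left(\frac{47}{42} + \frac{167}{98}\right) = 10 - \frac{415}{147} = \frac{1055}{147} \approx 7.1769$)
$- U = \left(-1\right) \frac{1055}{147} = - \frac{1055}{147}$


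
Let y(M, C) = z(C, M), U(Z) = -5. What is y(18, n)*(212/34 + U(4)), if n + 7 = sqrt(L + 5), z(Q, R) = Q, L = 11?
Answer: -63/17 ≈ -3.7059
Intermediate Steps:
n = -3 (n = -7 + sqrt(11 + 5) = -7 + sqrt(16) = -7 + 4 = -3)
y(M, C) = C
y(18, n)*(212/34 + U(4)) = -3*(212/34 - 5) = -3*(212*(1/34) - 5) = -3*(106/17 - 5) = -3*21/17 = -63/17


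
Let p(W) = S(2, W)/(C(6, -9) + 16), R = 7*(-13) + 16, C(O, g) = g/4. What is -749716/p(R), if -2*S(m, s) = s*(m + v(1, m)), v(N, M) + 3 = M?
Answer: -4123438/15 ≈ -2.7490e+5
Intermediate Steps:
v(N, M) = -3 + M
C(O, g) = g/4 (C(O, g) = g*(¼) = g/4)
R = -75 (R = -91 + 16 = -75)
S(m, s) = -s*(-3 + 2*m)/2 (S(m, s) = -s*(m + (-3 + m))/2 = -s*(-3 + 2*m)/2)
p(W) = -2*W/55 (p(W) = (W*(3 - 2*2)/2)/((¼)*(-9) + 16) = (W*(3 - 4)/2)/(-9/4 + 16) = ((½)*W*(-1))/(55/4) = -W/2*(4/55) = -2*W/55)
-749716/p(R) = -749716/((-2/55*(-75))) = -749716/30/11 = -749716*11/30 = -4123438/15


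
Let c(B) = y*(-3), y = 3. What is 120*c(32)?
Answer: -1080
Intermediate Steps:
c(B) = -9 (c(B) = 3*(-3) = -9)
120*c(32) = 120*(-9) = -1080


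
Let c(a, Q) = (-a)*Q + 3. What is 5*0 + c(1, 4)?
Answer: -1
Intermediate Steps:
c(a, Q) = 3 - Q*a (c(a, Q) = -Q*a + 3 = 3 - Q*a)
5*0 + c(1, 4) = 5*0 + (3 - 1*4*1) = 0 + (3 - 4) = 0 - 1 = -1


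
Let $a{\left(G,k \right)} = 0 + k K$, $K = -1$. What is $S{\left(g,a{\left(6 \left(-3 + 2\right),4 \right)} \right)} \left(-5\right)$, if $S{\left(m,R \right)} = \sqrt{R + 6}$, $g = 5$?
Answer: $- 5 \sqrt{2} \approx -7.0711$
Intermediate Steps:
$a{\left(G,k \right)} = - k$ ($a{\left(G,k \right)} = 0 + k \left(-1\right) = 0 - k = - k$)
$S{\left(m,R \right)} = \sqrt{6 + R}$
$S{\left(g,a{\left(6 \left(-3 + 2\right),4 \right)} \right)} \left(-5\right) = \sqrt{6 - 4} \left(-5\right) = \sqrt{2} \left(-5\right) = - 5 \sqrt{2}$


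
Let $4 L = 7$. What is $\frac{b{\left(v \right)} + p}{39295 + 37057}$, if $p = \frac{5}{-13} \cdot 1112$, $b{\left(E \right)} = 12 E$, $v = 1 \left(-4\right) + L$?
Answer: $- \frac{5911}{992576} \approx -0.0059552$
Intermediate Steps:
$L = \frac{7}{4}$ ($L = \frac{1}{4} \cdot 7 = \frac{7}{4} \approx 1.75$)
$v = - \frac{9}{4}$ ($v = 1 \left(-4\right) + \frac{7}{4} = -4 + \frac{7}{4} = - \frac{9}{4} \approx -2.25$)
$p = - \frac{5560}{13}$ ($p = 5 \left(- \frac{1}{13}\right) 1112 = \left(- \frac{5}{13}\right) 1112 = - \frac{5560}{13} \approx -427.69$)
$\frac{b{\left(v \right)} + p}{39295 + 37057} = \frac{12 \left(- \frac{9}{4}\right) - \frac{5560}{13}}{39295 + 37057} = \frac{-27 - \frac{5560}{13}}{76352} = \left(- \frac{5911}{13}\right) \frac{1}{76352} = - \frac{5911}{992576}$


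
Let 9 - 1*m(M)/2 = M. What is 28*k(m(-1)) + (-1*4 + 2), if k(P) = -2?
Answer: -58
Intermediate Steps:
m(M) = 18 - 2*M
28*k(m(-1)) + (-1*4 + 2) = 28*(-2) + (-1*4 + 2) = -56 + (-4 + 2) = -56 - 2 = -58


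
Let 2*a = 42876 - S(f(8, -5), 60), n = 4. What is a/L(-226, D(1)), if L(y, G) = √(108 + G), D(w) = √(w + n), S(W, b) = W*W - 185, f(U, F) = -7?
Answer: 21506/√(108 + √5) ≈ 2048.3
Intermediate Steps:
S(W, b) = -185 + W² (S(W, b) = W² - 185 = -185 + W²)
D(w) = √(4 + w) (D(w) = √(w + 4) = √(4 + w))
a = 21506 (a = (42876 - (-185 + (-7)²))/2 = (42876 - (-185 + 49))/2 = (42876 - 1*(-136))/2 = (42876 + 136)/2 = (½)*43012 = 21506)
a/L(-226, D(1)) = 21506/(√(108 + √(4 + 1))) = 21506/(√(108 + √5)) = 21506/√(108 + √5)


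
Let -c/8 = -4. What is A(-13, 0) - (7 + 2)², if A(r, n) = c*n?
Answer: -81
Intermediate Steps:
c = 32 (c = -8*(-4) = 32)
A(r, n) = 32*n
A(-13, 0) - (7 + 2)² = 32*0 - (7 + 2)² = 0 - 1*9² = 0 - 1*81 = 0 - 81 = -81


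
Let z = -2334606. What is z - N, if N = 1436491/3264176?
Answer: -7620566311147/3264176 ≈ -2.3346e+6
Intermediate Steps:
N = 1436491/3264176 (N = 1436491*(1/3264176) = 1436491/3264176 ≈ 0.44008)
z - N = -2334606 - 1*1436491/3264176 = -2334606 - 1436491/3264176 = -7620566311147/3264176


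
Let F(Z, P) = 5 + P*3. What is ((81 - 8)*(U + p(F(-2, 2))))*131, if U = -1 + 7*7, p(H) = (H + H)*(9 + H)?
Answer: 4666744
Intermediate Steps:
F(Z, P) = 5 + 3*P
p(H) = 2*H*(9 + H) (p(H) = (2*H)*(9 + H) = 2*H*(9 + H))
U = 48 (U = -1 + 49 = 48)
((81 - 8)*(U + p(F(-2, 2))))*131 = ((81 - 8)*(48 + 2*(5 + 3*2)*(9 + (5 + 3*2))))*131 = (73*(48 + 2*(5 + 6)*(9 + (5 + 6))))*131 = (73*(48 + 2*11*(9 + 11)))*131 = (73*(48 + 2*11*20))*131 = (73*(48 + 440))*131 = (73*488)*131 = 35624*131 = 4666744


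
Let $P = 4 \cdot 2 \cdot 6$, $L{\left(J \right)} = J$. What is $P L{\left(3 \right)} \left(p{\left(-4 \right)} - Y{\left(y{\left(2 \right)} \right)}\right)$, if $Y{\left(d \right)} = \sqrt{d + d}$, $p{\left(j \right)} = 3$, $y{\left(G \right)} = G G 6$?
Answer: $432 - 576 \sqrt{3} \approx -565.66$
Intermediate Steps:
$y{\left(G \right)} = 6 G^{2}$ ($y{\left(G \right)} = G^{2} \cdot 6 = 6 G^{2}$)
$Y{\left(d \right)} = \sqrt{2} \sqrt{d}$ ($Y{\left(d \right)} = \sqrt{2 d} = \sqrt{2} \sqrt{d}$)
$P = 48$ ($P = 8 \cdot 6 = 48$)
$P L{\left(3 \right)} \left(p{\left(-4 \right)} - Y{\left(y{\left(2 \right)} \right)}\right) = 48 \cdot 3 \left(3 - \sqrt{2} \sqrt{6 \cdot 2^{2}}\right) = 48 \cdot 3 \left(3 - \sqrt{2} \sqrt{6 \cdot 4}\right) = 48 \cdot 3 \left(3 - \sqrt{2} \sqrt{24}\right) = 48 \cdot 3 \left(3 - \sqrt{2} \cdot 2 \sqrt{6}\right) = 48 \cdot 3 \left(3 - 4 \sqrt{3}\right) = 48 \left(9 - 12 \sqrt{3}\right) = 432 - 576 \sqrt{3}$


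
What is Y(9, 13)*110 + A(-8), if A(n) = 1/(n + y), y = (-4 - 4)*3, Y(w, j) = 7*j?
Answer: 320319/32 ≈ 10010.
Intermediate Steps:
y = -24 (y = -8*3 = -24)
A(n) = 1/(-24 + n) (A(n) = 1/(n - 24) = 1/(-24 + n))
Y(9, 13)*110 + A(-8) = (7*13)*110 + 1/(-24 - 8) = 91*110 + 1/(-32) = 10010 - 1/32 = 320319/32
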